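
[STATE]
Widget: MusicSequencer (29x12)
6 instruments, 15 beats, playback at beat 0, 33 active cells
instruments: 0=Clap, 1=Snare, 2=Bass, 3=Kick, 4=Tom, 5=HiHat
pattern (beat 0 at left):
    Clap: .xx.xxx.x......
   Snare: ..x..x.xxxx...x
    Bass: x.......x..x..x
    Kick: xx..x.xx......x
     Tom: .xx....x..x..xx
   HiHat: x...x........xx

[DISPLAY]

      ▼12345678901234        
  Clap·██·███·█······        
 Snare··█··█·████···█        
  Bass█·······█··█··█        
  Kick██··█·██······█        
   Tom·██····█··█··██        
 HiHat█···█········██        
                             
                             
                             
                             
                             


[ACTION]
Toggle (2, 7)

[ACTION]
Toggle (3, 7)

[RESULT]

      ▼12345678901234        
  Clap·██·███·█······        
 Snare··█··█·████···█        
  Bass█······██··█··█        
  Kick██··█·█·······█        
   Tom·██····█··█··██        
 HiHat█···█········██        
                             
                             
                             
                             
                             


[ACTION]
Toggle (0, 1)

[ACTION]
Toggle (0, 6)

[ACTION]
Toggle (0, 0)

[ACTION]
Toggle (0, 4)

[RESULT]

      ▼12345678901234        
  Clap█·█··█··█······        
 Snare··█··█·████···█        
  Bass█······██··█··█        
  Kick██··█·█·······█        
   Tom·██····█··█··██        
 HiHat█···█········██        
                             
                             
                             
                             
                             


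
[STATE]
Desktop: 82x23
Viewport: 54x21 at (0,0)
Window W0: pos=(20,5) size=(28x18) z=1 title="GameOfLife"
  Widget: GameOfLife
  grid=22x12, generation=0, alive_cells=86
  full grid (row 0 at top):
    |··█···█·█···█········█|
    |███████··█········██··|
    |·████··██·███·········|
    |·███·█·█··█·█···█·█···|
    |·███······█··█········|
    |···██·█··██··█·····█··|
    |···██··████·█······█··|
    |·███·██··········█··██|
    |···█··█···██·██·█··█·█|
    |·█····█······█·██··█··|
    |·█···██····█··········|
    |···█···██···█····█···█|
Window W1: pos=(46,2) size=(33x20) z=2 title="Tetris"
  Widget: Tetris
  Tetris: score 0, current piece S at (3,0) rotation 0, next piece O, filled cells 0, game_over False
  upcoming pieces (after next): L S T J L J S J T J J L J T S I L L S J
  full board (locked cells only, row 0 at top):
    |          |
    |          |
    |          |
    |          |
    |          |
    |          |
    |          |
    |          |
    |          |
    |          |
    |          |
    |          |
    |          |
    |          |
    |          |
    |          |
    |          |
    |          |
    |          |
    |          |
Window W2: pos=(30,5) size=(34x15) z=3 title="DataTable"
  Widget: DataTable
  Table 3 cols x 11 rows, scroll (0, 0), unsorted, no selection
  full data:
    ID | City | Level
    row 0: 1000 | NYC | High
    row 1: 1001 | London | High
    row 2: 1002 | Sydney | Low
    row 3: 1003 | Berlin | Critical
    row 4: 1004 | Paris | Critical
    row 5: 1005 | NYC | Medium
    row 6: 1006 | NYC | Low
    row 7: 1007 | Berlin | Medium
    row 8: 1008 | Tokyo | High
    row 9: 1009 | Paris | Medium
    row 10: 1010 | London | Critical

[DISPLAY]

                                                      
                                                      
                                              ┏━━━━━━━
                                              ┃ Tetris
                                              ┠───────
                    ┏━━━━━━━━━┏━━━━━━━━━━━━━━━━━━━━━━━
                    ┃ GameOfLi┃ DataTable             
                    ┠─────────┠───────────────────────
                    ┃Gen: 0   ┃ID  │City  │Level      
                    ┃··█···█·█┃────┼──────┼────────   
                    ┃███████··┃1000│NYC   │High       
                    ┃·████··██┃1001│London│High       
                    ┃·███·█·█·┃1002│Sydney│Low        
                    ┃·███·····┃1003│Berlin│Critical   
                    ┃···██·█··┃1004│Paris │Critical   
                    ┃···██··██┃1005│NYC   │Medium     
                    ┃·███·██··┃1006│NYC   │Low        
                    ┃···█··█··┃1007│Berlin│Medium     
                    ┃·█····█··┃1008│Tokyo │High       
                    ┃·█···██··┗━━━━━━━━━━━━━━━━━━━━━━━
                    ┃···█···██···█····█···█   ┃       


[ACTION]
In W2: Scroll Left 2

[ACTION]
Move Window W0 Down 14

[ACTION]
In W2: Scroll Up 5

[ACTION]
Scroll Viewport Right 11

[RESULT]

                                                      
                                                      
                                   ┏━━━━━━━━━━━━━━━━━━
                                   ┃ Tetris           
                                   ┠──────────────────
         ┏━━━━━━━━━┏━━━━━━━━━━━━━━━━━━━━━━━━━━━━━━━━┓ 
         ┃ GameOfLi┃ DataTable                      ┃ 
         ┠─────────┠────────────────────────────────┨ 
         ┃Gen: 0   ┃ID  │City  │Level               ┃ 
         ┃··█···█·█┃────┼──────┼────────            ┃ 
         ┃███████··┃1000│NYC   │High                ┃ 
         ┃·████··██┃1001│London│High                ┃ 
         ┃·███·█·█·┃1002│Sydney│Low                 ┃ 
         ┃·███·····┃1003│Berlin│Critical            ┃ 
         ┃···██·█··┃1004│Paris │Critical            ┃ 
         ┃···██··██┃1005│NYC   │Medium              ┃ 
         ┃·███·██··┃1006│NYC   │Low                 ┃ 
         ┃···█··█··┃1007│Berlin│Medium              ┃ 
         ┃·█····█··┃1008│Tokyo │High                ┃ 
         ┃·█···██··┗━━━━━━━━━━━━━━━━━━━━━━━━━━━━━━━━┛ 
         ┃···█···██···█····█···█   ┃          │       


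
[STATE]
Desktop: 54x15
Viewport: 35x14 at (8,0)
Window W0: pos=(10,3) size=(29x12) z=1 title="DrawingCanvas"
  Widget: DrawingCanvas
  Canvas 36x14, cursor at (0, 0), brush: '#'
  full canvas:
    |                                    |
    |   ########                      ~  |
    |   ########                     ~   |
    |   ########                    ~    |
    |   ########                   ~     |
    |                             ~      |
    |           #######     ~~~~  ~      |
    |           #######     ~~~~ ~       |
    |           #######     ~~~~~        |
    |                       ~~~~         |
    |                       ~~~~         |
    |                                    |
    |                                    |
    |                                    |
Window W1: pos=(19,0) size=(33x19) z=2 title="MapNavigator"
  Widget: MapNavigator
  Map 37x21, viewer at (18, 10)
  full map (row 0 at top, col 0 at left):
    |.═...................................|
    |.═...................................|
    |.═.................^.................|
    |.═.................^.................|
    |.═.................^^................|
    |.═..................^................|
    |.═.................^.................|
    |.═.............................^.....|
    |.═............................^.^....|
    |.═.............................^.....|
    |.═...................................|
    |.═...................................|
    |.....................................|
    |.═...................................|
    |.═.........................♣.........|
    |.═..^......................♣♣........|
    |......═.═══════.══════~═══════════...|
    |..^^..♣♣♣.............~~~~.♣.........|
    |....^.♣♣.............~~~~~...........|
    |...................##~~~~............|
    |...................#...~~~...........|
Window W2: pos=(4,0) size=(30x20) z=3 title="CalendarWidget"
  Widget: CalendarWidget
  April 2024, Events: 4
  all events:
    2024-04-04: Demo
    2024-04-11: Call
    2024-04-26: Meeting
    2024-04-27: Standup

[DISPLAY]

━━━━━━━━━━━━━━━━━━━━━━━━━┓━━━━━━━━━
lendarWidget             ┃         
─────────────────────────┨─────────
      April 2024         ┃..^......
Tu We Th Fr Sa Su        ┃..^^.....
 2  3  4*  5  6  7       ┃...^.....
 9 10 11* 12 13 14       ┃..^......
16 17 18 19 20 21        ┃.........
23 24 25 26* 27* 28      ┃.........
30                       ┃.........
                         ┃.@.......
                         ┃.........
                         ┃.........
                         ┃.........


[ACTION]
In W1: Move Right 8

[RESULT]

━━━━━━━━━━━━━━━━━━━━━━━━━┓━━━━━━━━━
lendarWidget             ┃         
─────────────────────────┨─────────
      April 2024         ┃.........
Tu We Th Fr Sa Su        ┃.........
 2  3  4*  5  6  7       ┃.........
 9 10 11* 12 13 14       ┃.........
16 17 18 19 20 21        ┃......^..
23 24 25 26* 27* 28      ┃.....^.^.
30                       ┃......^..
                         ┃.@.......
                         ┃.........
                         ┃.........
                         ┃.........


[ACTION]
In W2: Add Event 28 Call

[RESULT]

━━━━━━━━━━━━━━━━━━━━━━━━━┓━━━━━━━━━
lendarWidget             ┃         
─────────────────────────┨─────────
      April 2024         ┃.........
Tu We Th Fr Sa Su        ┃.........
 2  3  4*  5  6  7       ┃.........
 9 10 11* 12 13 14       ┃.........
16 17 18 19 20 21        ┃......^..
23 24 25 26* 27* 28*     ┃.....^.^.
30                       ┃......^..
                         ┃.@.......
                         ┃.........
                         ┃.........
                         ┃.........


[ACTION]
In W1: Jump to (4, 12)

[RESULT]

━━━━━━━━━━━━━━━━━━━━━━━━━┓━━━━━━━━━
lendarWidget             ┃         
─────────────────────────┨─────────
      April 2024         ┃.........
Tu We Th Fr Sa Su        ┃.........
 2  3  4*  5  6  7       ┃.........
 9 10 11* 12 13 14       ┃.........
16 17 18 19 20 21        ┃.........
23 24 25 26* 27* 28*     ┃.........
30                       ┃.........
                         ┃.@.......
                         ┃.........
                         ┃.........
                         ┃.^.......


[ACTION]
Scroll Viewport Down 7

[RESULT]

lendarWidget             ┃         
─────────────────────────┨─────────
      April 2024         ┃.........
Tu We Th Fr Sa Su        ┃.........
 2  3  4*  5  6  7       ┃.........
 9 10 11* 12 13 14       ┃.........
16 17 18 19 20 21        ┃.........
23 24 25 26* 27* 28*     ┃.........
30                       ┃.........
                         ┃.@.......
                         ┃.........
                         ┃.........
                         ┃.^.......
                         ┃...═.════


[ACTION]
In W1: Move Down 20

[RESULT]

lendarWidget             ┃         
─────────────────────────┨─────────
      April 2024         ┃.........
Tu We Th Fr Sa Su        ┃.........
 2  3  4*  5  6  7       ┃.^.......
 9 10 11* 12 13 14       ┃...═.════
16 17 18 19 20 21        ┃^..♣♣♣...
23 24 25 26* 27* 28*     ┃.^.♣♣....
30                       ┃.........
                         ┃.@.......
                         ┃         
                         ┃         
                         ┃         
                         ┃         


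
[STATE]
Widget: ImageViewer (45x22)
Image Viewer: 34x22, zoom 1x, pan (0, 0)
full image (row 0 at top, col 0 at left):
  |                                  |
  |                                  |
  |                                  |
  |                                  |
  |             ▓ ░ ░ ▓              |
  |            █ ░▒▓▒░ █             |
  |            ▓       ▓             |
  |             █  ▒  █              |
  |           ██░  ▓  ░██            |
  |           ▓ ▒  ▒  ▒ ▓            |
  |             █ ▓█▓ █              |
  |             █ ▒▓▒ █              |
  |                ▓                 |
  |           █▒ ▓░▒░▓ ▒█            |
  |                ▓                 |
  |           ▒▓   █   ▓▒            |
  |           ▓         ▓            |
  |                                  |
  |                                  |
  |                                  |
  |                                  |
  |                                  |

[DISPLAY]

                                             
                                             
                                             
                                             
             ▓ ░ ░ ▓                         
            █ ░▒▓▒░ █                        
            ▓       ▓                        
             █  ▒  █                         
           ██░  ▓  ░██                       
           ▓ ▒  ▒  ▒ ▓                       
             █ ▓█▓ █                         
             █ ▒▓▒ █                         
                ▓                            
           █▒ ▓░▒░▓ ▒█                       
                ▓                            
           ▒▓   █   ▓▒                       
           ▓         ▓                       
                                             
                                             
                                             
                                             
                                             


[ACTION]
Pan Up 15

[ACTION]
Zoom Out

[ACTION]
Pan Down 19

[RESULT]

                                             
                                             
                                             
                                             
                                             
                                             
                                             
                                             
                                             
                                             
                                             
                                             
                                             
                                             
                                             
                                             
                                             
                                             
                                             
                                             
                                             
                                             


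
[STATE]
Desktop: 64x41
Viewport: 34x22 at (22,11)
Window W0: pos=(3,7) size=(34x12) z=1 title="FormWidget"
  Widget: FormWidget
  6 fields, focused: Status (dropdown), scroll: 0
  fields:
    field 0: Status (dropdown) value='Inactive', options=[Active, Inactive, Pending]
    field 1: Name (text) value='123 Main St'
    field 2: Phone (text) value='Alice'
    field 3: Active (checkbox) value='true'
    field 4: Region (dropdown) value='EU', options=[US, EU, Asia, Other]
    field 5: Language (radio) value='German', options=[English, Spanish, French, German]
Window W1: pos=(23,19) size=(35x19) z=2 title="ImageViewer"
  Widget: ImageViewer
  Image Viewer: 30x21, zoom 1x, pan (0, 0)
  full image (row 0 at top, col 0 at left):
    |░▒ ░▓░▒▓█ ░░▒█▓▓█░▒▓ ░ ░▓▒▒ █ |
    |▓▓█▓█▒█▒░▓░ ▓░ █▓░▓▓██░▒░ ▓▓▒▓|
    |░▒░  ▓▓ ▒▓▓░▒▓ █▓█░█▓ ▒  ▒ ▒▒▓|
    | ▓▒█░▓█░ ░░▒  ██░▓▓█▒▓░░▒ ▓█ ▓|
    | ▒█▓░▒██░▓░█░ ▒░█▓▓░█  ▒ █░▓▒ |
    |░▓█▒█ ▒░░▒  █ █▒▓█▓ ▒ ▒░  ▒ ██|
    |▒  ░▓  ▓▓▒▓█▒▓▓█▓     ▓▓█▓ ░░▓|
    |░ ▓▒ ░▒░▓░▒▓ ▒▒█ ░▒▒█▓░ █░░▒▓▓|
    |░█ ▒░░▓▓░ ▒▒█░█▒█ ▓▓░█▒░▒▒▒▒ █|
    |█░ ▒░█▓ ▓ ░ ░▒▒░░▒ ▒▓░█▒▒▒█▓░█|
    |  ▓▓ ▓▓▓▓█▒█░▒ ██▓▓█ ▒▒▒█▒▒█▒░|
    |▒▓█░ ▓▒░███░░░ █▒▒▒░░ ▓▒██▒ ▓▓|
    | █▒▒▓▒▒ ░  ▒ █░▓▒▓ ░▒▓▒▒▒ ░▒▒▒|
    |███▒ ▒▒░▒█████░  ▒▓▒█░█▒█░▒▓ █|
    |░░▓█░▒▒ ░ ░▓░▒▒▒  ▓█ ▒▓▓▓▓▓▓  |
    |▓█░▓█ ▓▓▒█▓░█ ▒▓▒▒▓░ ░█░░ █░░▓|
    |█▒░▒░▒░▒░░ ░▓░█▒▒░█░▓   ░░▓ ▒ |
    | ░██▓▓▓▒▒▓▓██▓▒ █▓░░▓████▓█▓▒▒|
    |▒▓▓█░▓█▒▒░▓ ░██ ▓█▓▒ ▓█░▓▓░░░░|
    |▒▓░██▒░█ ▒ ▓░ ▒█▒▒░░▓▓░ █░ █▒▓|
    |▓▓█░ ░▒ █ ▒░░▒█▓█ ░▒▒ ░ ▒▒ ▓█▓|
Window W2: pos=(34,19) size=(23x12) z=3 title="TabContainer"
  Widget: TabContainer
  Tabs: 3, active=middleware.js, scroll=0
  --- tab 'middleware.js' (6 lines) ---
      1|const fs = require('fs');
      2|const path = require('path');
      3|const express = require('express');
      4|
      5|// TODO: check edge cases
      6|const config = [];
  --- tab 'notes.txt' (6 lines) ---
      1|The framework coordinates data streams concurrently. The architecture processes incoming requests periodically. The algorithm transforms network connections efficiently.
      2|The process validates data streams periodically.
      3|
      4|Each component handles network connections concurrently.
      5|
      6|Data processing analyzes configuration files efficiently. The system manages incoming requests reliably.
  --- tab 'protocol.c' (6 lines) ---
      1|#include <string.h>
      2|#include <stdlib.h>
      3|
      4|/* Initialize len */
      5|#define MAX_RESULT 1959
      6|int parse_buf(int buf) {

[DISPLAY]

 Main St     ]┃                   
ce           ]┃                   
              ┃                   
            ▼]┃                   
English  ( ) S┃                   
              ┃                   
              ┃                   
━━━━━━━━━━━━━━┛                   
 ┏━━━━━━━━━━┏━━━━━━━━━━━━━━━━━━━━━
 ┃ ImageView┃ TabContainer        
 ┠──────────┠─────────────────────
 ┃░▒ ░▓░▒▓█ ┃[middleware.js]│ note
 ┃▓▓█▓█▒█▒░▓┃─────────────────────
 ┃░▒░  ▓▓ ▒▓┃const fs = require('f
 ┃ ▓▒█░▓█░ ░┃const path = require(
 ┃ ▒█▓░▒██░▓┃const express = requi
 ┃░▓█▒█ ▒░░▒┃                     
 ┃▒  ░▓  ▓▓▒┃// TODO: check edge c
 ┃░ ▓▒ ░▒░▓░┃const config = [];   
 ┃░█ ▒░░▓▓░ ┗━━━━━━━━━━━━━━━━━━━━━
 ┃█░ ▒░█▓ ▓ ░ ░▒▒░░▒ ▒▓░█▒▒▒█▓░█  
 ┃  ▓▓ ▓▓▓▓█▒█░▒ ██▓▓█ ▒▒▒█▒▒█▒░  


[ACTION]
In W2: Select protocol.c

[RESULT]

 Main St     ]┃                   
ce           ]┃                   
              ┃                   
            ▼]┃                   
English  ( ) S┃                   
              ┃                   
              ┃                   
━━━━━━━━━━━━━━┛                   
 ┏━━━━━━━━━━┏━━━━━━━━━━━━━━━━━━━━━
 ┃ ImageView┃ TabContainer        
 ┠──────────┠─────────────────────
 ┃░▒ ░▓░▒▓█ ┃ middleware.js │ note
 ┃▓▓█▓█▒█▒░▓┃─────────────────────
 ┃░▒░  ▓▓ ▒▓┃#include <string.h>  
 ┃ ▓▒█░▓█░ ░┃#include <stdlib.h>  
 ┃ ▒█▓░▒██░▓┃                     
 ┃░▓█▒█ ▒░░▒┃/* Initialize len */ 
 ┃▒  ░▓  ▓▓▒┃#define MAX_RESULT 19
 ┃░ ▓▒ ░▒░▓░┃int parse_buf(int buf
 ┃░█ ▒░░▓▓░ ┗━━━━━━━━━━━━━━━━━━━━━
 ┃█░ ▒░█▓ ▓ ░ ░▒▒░░▒ ▒▓░█▒▒▒█▓░█  
 ┃  ▓▓ ▓▓▓▓█▒█░▒ ██▓▓█ ▒▒▒█▒▒█▒░  


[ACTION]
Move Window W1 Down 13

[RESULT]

 Main St     ]┃                   
ce           ]┃                   
              ┃                   
            ▼]┃                   
English  ( ) S┃                   
              ┃                   
              ┃                   
━━━━━━━━━━━━━━┛                   
            ┏━━━━━━━━━━━━━━━━━━━━━
            ┃ TabContainer        
            ┠─────────────────────
 ┏━━━━━━━━━━┃ middleware.js │ note
 ┃ ImageView┃─────────────────────
 ┠──────────┃#include <string.h>  
 ┃░▒ ░▓░▒▓█ ┃#include <stdlib.h>  
 ┃▓▓█▓█▒█▒░▓┃                     
 ┃░▒░  ▓▓ ▒▓┃/* Initialize len */ 
 ┃ ▓▒█░▓█░ ░┃#define MAX_RESULT 19
 ┃ ▒█▓░▒██░▓┃int parse_buf(int buf
 ┃░▓█▒█ ▒░░▒┗━━━━━━━━━━━━━━━━━━━━━
 ┃▒  ░▓  ▓▓▒▓█▒▓▓█▓     ▓▓█▓ ░░▓  
 ┃░ ▓▒ ░▒░▓░▒▓ ▒▒█ ░▒▒█▓░ █░░▒▓▓  


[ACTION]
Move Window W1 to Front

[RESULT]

 Main St     ]┃                   
ce           ]┃                   
              ┃                   
            ▼]┃                   
English  ( ) S┃                   
              ┃                   
              ┃                   
━━━━━━━━━━━━━━┛                   
            ┏━━━━━━━━━━━━━━━━━━━━━
            ┃ TabContainer        
            ┠─────────────────────
 ┏━━━━━━━━━━━━━━━━━━━━━━━━━━━━━━━━
 ┃ ImageViewer                    
 ┠────────────────────────────────
 ┃░▒ ░▓░▒▓█ ░░▒█▓▓█░▒▓ ░ ░▓▒▒ █   
 ┃▓▓█▓█▒█▒░▓░ ▓░ █▓░▓▓██░▒░ ▓▓▒▓  
 ┃░▒░  ▓▓ ▒▓▓░▒▓ █▓█░█▓ ▒  ▒ ▒▒▓  
 ┃ ▓▒█░▓█░ ░░▒  ██░▓▓█▒▓░░▒ ▓█ ▓  
 ┃ ▒█▓░▒██░▓░█░ ▒░█▓▓░█  ▒ █░▓▒   
 ┃░▓█▒█ ▒░░▒  █ █▒▓█▓ ▒ ▒░  ▒ ██  
 ┃▒  ░▓  ▓▓▒▓█▒▓▓█▓     ▓▓█▓ ░░▓  
 ┃░ ▓▒ ░▒░▓░▒▓ ▒▒█ ░▒▒█▓░ █░░▒▓▓  


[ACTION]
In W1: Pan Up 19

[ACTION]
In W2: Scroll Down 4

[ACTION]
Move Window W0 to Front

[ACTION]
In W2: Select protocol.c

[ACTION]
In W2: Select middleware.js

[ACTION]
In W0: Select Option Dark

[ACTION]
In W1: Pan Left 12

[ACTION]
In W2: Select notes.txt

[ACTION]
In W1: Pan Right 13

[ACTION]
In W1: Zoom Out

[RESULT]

 Main St     ]┃                   
ce           ]┃                   
              ┃                   
            ▼]┃                   
English  ( ) S┃                   
              ┃                   
              ┃                   
━━━━━━━━━━━━━━┛                   
            ┏━━━━━━━━━━━━━━━━━━━━━
            ┃ TabContainer        
            ┠─────────────────────
 ┏━━━━━━━━━━━━━━━━━━━━━━━━━━━━━━━━
 ┃ ImageViewer                    
 ┠────────────────────────────────
 ┃█▓▓█░▒▓ ░ ░▓▒▒ █                
 ┃░ █▓░▓▓██░▒░ ▓▓▒▓               
 ┃▓ █▓█░█▓ ▒  ▒ ▒▒▓               
 ┃ ██░▓▓█▒▓░░▒ ▓█ ▓               
 ┃ ▒░█▓▓░█  ▒ █░▓▒                
 ┃ █▒▓█▓ ▒ ▒░  ▒ ██               
 ┃▓▓█▓     ▓▓█▓ ░░▓               
 ┃▒▒█ ░▒▒█▓░ █░░▒▓▓               


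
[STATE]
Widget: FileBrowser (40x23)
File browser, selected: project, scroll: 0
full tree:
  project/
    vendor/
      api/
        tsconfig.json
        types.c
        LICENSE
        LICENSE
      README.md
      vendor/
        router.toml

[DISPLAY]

> [-] project/                          
    [+] vendor/                         
                                        
                                        
                                        
                                        
                                        
                                        
                                        
                                        
                                        
                                        
                                        
                                        
                                        
                                        
                                        
                                        
                                        
                                        
                                        
                                        
                                        


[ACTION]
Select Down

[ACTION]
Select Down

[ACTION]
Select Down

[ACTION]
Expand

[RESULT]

  [-] project/                          
  > [-] vendor/                         
      [+] api/                          
      README.md                         
      [+] vendor/                       
                                        
                                        
                                        
                                        
                                        
                                        
                                        
                                        
                                        
                                        
                                        
                                        
                                        
                                        
                                        
                                        
                                        
                                        


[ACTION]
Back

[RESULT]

> [+] project/                          
                                        
                                        
                                        
                                        
                                        
                                        
                                        
                                        
                                        
                                        
                                        
                                        
                                        
                                        
                                        
                                        
                                        
                                        
                                        
                                        
                                        
                                        


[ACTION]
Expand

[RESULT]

> [-] project/                          
    [-] vendor/                         
      [+] api/                          
      README.md                         
      [+] vendor/                       
                                        
                                        
                                        
                                        
                                        
                                        
                                        
                                        
                                        
                                        
                                        
                                        
                                        
                                        
                                        
                                        
                                        
                                        


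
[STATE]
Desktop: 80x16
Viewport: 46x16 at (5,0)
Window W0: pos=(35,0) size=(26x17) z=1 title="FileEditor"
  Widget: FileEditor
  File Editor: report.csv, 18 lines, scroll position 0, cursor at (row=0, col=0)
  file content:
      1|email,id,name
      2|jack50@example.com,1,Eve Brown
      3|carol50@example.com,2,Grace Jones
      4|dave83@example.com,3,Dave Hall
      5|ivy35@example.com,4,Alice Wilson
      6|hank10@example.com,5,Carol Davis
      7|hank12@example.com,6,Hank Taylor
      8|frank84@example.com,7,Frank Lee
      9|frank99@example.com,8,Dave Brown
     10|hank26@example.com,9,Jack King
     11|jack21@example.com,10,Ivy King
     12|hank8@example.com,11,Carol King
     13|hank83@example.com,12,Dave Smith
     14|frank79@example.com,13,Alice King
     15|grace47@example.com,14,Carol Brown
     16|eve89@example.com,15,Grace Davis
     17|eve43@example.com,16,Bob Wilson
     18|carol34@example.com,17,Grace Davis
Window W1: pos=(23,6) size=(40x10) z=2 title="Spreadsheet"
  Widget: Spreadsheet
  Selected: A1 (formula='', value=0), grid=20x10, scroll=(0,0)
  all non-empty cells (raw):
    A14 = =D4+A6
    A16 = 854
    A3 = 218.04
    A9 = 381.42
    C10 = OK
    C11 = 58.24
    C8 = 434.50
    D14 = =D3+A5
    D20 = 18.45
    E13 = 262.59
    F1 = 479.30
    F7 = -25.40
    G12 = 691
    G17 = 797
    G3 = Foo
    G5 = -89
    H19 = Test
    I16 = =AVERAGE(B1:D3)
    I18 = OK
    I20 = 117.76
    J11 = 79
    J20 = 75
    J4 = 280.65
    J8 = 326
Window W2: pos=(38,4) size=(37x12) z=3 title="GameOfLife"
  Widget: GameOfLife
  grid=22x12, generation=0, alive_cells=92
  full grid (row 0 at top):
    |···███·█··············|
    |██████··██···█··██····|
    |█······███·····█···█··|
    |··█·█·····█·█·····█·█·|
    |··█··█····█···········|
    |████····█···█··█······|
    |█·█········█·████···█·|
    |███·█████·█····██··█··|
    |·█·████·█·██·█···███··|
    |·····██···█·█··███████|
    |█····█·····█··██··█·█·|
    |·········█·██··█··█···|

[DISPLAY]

                              ┏━━━━━━━━━━━━━━━
                              ┃ FileEditor    
                              ┠───────────────
                              ┃█mail,id,name  
                              ┃ja┏━━━━━━━━━━━━
                              ┃ca┃ GameOfLife 
                  ┏━━━━━━━━━━━━━━┠────────────
                  ┃ Spreadsheet  ┃Gen: 0      
                  ┠──────────────┃█······███··
                  ┃A1:           ┃··█·█·····█·
                  ┃       A      ┃··█··█····█·
                  ┃--------------┃████····█···
                  ┃  1      [0]  ┃█·█········█
                  ┃  2        0  ┃███·█████·█·
                  ┃  3   218.04  ┃·█·████·█·██
                  ┗━━━━━━━━━━━━━━┗━━━━━━━━━━━━


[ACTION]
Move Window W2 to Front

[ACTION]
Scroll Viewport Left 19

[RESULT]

                                   ┏━━━━━━━━━━
                                   ┃ FileEdito
                                   ┠──────────
                                   ┃█mail,id,n
                                   ┃ja┏━━━━━━━
                                   ┃ca┃ GameOf
                       ┏━━━━━━━━━━━━━━┠───────
                       ┃ Spreadsheet  ┃Gen: 0 
                       ┠──────────────┃█······
                       ┃A1:           ┃··█·█··
                       ┃       A      ┃··█··█·
                       ┃--------------┃████···
                       ┃  1      [0]  ┃█·█····
                       ┃  2        0  ┃███·███
                       ┃  3   218.04  ┃·█·████
                       ┗━━━━━━━━━━━━━━┗━━━━━━━


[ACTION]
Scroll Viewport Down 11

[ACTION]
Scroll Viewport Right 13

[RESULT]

                      ┏━━━━━━━━━━━━━━━━━━━━━━━
                      ┃ FileEditor            
                      ┠───────────────────────
                      ┃█mail,id,name          
                      ┃ja┏━━━━━━━━━━━━━━━━━━━━
                      ┃ca┃ GameOfLife         
          ┏━━━━━━━━━━━━━━┠────────────────────
          ┃ Spreadsheet  ┃Gen: 0              
          ┠──────────────┃█······███·····█···█
          ┃A1:           ┃··█·█·····█·█·····█·
          ┃       A      ┃··█··█····█·········
          ┃--------------┃████····█···█··█····
          ┃  1      [0]  ┃█·█········█·████···
          ┃  2        0  ┃███·█████·█····██··█
          ┃  3   218.04  ┃·█·████·█·██·█···███
          ┗━━━━━━━━━━━━━━┗━━━━━━━━━━━━━━━━━━━━


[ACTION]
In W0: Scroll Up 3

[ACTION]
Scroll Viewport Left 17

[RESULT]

                                   ┏━━━━━━━━━━
                                   ┃ FileEdito
                                   ┠──────────
                                   ┃█mail,id,n
                                   ┃ja┏━━━━━━━
                                   ┃ca┃ GameOf
                       ┏━━━━━━━━━━━━━━┠───────
                       ┃ Spreadsheet  ┃Gen: 0 
                       ┠──────────────┃█······
                       ┃A1:           ┃··█·█··
                       ┃       A      ┃··█··█·
                       ┃--------------┃████···
                       ┃  1      [0]  ┃█·█····
                       ┃  2        0  ┃███·███
                       ┃  3   218.04  ┃·█·████
                       ┗━━━━━━━━━━━━━━┗━━━━━━━


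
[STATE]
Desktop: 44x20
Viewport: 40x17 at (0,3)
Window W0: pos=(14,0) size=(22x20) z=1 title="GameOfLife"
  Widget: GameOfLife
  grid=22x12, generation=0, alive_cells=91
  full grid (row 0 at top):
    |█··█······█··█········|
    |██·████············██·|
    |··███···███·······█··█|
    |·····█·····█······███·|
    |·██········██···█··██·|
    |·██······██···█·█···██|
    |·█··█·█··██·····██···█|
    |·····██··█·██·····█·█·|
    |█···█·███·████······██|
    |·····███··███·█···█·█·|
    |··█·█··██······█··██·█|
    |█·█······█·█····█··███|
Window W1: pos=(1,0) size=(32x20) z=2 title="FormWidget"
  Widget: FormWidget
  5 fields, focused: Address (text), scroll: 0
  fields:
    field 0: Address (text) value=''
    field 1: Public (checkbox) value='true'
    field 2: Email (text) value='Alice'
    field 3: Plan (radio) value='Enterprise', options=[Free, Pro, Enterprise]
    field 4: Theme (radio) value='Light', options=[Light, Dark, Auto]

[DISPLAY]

 ┃> Address:    [              ]┃  ┃    
 ┃  Public:     [x]             ┃··┃    
 ┃  Email:      [Alice         ]┃██┃    
 ┃  Plan:       ( ) Free  ( ) Pr┃··┃    
 ┃  Theme:      (●) Light  ( ) D┃██┃    
 ┃                              ┃██┃    
 ┃                              ┃·█┃    
 ┃                              ┃··┃    
 ┃                              ┃·█┃    
 ┃                              ┃·█┃    
 ┃                              ┃·█┃    
 ┃                              ┃█·┃    
 ┃                              ┃██┃    
 ┃                              ┃  ┃    
 ┃                              ┃  ┃    
 ┃                              ┃  ┃    
 ┗━━━━━━━━━━━━━━━━━━━━━━━━━━━━━━┛━━┛    


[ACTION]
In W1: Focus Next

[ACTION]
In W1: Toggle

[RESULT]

 ┃  Address:    [              ]┃  ┃    
 ┃> Public:     [ ]             ┃··┃    
 ┃  Email:      [Alice         ]┃██┃    
 ┃  Plan:       ( ) Free  ( ) Pr┃··┃    
 ┃  Theme:      (●) Light  ( ) D┃██┃    
 ┃                              ┃██┃    
 ┃                              ┃·█┃    
 ┃                              ┃··┃    
 ┃                              ┃·█┃    
 ┃                              ┃·█┃    
 ┃                              ┃·█┃    
 ┃                              ┃█·┃    
 ┃                              ┃██┃    
 ┃                              ┃  ┃    
 ┃                              ┃  ┃    
 ┃                              ┃  ┃    
 ┗━━━━━━━━━━━━━━━━━━━━━━━━━━━━━━┛━━┛    


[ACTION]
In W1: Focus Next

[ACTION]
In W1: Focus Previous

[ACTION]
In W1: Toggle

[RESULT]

 ┃  Address:    [              ]┃  ┃    
 ┃> Public:     [x]             ┃··┃    
 ┃  Email:      [Alice         ]┃██┃    
 ┃  Plan:       ( ) Free  ( ) Pr┃··┃    
 ┃  Theme:      (●) Light  ( ) D┃██┃    
 ┃                              ┃██┃    
 ┃                              ┃·█┃    
 ┃                              ┃··┃    
 ┃                              ┃·█┃    
 ┃                              ┃·█┃    
 ┃                              ┃·█┃    
 ┃                              ┃█·┃    
 ┃                              ┃██┃    
 ┃                              ┃  ┃    
 ┃                              ┃  ┃    
 ┃                              ┃  ┃    
 ┗━━━━━━━━━━━━━━━━━━━━━━━━━━━━━━┛━━┛    
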